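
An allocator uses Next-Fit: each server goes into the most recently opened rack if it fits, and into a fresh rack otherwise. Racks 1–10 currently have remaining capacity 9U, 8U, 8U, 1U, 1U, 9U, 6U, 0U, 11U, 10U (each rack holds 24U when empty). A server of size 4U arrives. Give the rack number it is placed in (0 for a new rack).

Next-Fit only looks at rack 10, which has 10U free.
4U fits there.

10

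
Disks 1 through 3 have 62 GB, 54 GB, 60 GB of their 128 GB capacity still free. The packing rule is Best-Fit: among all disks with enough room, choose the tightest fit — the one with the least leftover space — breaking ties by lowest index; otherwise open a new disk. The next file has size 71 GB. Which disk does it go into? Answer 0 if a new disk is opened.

0

No disk has ≥ 71 GB free, so a new disk is opened.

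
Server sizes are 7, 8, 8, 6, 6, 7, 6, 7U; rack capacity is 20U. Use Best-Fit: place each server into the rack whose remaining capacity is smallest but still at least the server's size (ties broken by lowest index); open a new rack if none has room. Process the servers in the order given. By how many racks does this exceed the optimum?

0

Best-Fit: [7,8] [8,6,6] [7,6,7] → 3 racks.
Total size 55U; any packing needs at least ⌈55/20⌉ = 3 racks.
So 3 is already optimal.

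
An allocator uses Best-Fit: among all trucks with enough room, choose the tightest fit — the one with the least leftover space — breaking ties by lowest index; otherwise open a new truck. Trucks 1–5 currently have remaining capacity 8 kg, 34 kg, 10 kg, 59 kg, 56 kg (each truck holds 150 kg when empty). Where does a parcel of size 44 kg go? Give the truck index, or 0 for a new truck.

5

Trucks with room: truck 4 (59 kg), truck 5 (56 kg).
Tightest fit is truck 5 with 56 kg free.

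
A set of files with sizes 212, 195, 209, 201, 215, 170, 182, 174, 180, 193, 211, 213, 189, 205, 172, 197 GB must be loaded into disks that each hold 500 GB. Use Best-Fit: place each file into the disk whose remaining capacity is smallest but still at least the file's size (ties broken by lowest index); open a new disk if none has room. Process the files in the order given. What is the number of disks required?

disk 1: place 212 GB, 288 GB left
disk 1: place 195 GB, 93 GB left
disk 2: place 209 GB, 291 GB left
disk 2: place 201 GB, 90 GB left
disk 3: place 215 GB, 285 GB left
disk 3: place 170 GB, 115 GB left
disk 4: place 182 GB, 318 GB left
disk 4: place 174 GB, 144 GB left
disk 5: place 180 GB, 320 GB left
disk 5: place 193 GB, 127 GB left
disk 6: place 211 GB, 289 GB left
disk 6: place 213 GB, 76 GB left
disk 7: place 189 GB, 311 GB left
disk 7: place 205 GB, 106 GB left
disk 8: place 172 GB, 328 GB left
disk 8: place 197 GB, 131 GB left

8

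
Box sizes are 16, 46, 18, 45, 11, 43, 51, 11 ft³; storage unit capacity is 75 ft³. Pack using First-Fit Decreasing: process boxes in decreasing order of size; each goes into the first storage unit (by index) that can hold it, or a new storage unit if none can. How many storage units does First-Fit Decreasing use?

Sorted descending: 51, 46, 45, 43, 18, 16, 11, 11.
51 ft³ → storage unit 1 (remaining 24 ft³)
46 ft³ → storage unit 2 (remaining 29 ft³)
45 ft³ → storage unit 3 (remaining 30 ft³)
43 ft³ → storage unit 4 (remaining 32 ft³)
18 ft³ → storage unit 1 (remaining 6 ft³)
16 ft³ → storage unit 2 (remaining 13 ft³)
11 ft³ → storage unit 2 (remaining 2 ft³)
11 ft³ → storage unit 3 (remaining 19 ft³)

4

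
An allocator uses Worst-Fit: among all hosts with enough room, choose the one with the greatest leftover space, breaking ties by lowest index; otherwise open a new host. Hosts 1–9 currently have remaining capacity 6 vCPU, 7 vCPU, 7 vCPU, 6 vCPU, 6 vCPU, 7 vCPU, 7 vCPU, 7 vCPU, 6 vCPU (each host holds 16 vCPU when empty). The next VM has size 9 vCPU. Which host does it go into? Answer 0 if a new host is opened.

No host has ≥ 9 vCPU free, so a new host is opened.

0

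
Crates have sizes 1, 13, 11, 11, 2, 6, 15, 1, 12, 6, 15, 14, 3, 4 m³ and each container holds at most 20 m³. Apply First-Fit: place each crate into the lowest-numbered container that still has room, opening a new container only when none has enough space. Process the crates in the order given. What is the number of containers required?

7

container 1: place 1 m³, 19 m³ left
container 1: place 13 m³, 6 m³ left
container 2: place 11 m³, 9 m³ left
container 3: place 11 m³, 9 m³ left
container 1: place 2 m³, 4 m³ left
container 2: place 6 m³, 3 m³ left
container 4: place 15 m³, 5 m³ left
container 1: place 1 m³, 3 m³ left
container 5: place 12 m³, 8 m³ left
container 3: place 6 m³, 3 m³ left
container 6: place 15 m³, 5 m³ left
container 7: place 14 m³, 6 m³ left
container 1: place 3 m³, 0 m³ left
container 4: place 4 m³, 1 m³ left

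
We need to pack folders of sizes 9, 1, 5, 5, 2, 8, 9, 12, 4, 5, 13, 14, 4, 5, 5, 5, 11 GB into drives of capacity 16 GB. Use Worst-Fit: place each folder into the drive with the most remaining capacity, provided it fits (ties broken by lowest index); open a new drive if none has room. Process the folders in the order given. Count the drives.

9

Put 9 GB in drive 1; 7 GB remain.
Put 1 GB in drive 1; 6 GB remain.
Put 5 GB in drive 1; 1 GB remain.
Put 5 GB in drive 2; 11 GB remain.
Put 2 GB in drive 2; 9 GB remain.
Put 8 GB in drive 2; 1 GB remain.
Put 9 GB in drive 3; 7 GB remain.
Put 12 GB in drive 4; 4 GB remain.
Put 4 GB in drive 3; 3 GB remain.
Put 5 GB in drive 5; 11 GB remain.
Put 13 GB in drive 6; 3 GB remain.
Put 14 GB in drive 7; 2 GB remain.
Put 4 GB in drive 5; 7 GB remain.
Put 5 GB in drive 5; 2 GB remain.
Put 5 GB in drive 8; 11 GB remain.
Put 5 GB in drive 8; 6 GB remain.
Put 11 GB in drive 9; 5 GB remain.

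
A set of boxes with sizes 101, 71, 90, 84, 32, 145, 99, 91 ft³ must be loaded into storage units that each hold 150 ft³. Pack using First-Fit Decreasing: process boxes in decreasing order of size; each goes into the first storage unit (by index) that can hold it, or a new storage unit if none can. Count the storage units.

Sorted descending: 145, 101, 99, 91, 90, 84, 71, 32.
145 ft³ → storage unit 1 (remaining 5 ft³)
101 ft³ → storage unit 2 (remaining 49 ft³)
99 ft³ → storage unit 3 (remaining 51 ft³)
91 ft³ → storage unit 4 (remaining 59 ft³)
90 ft³ → storage unit 5 (remaining 60 ft³)
84 ft³ → storage unit 6 (remaining 66 ft³)
71 ft³ → storage unit 7 (remaining 79 ft³)
32 ft³ → storage unit 2 (remaining 17 ft³)

7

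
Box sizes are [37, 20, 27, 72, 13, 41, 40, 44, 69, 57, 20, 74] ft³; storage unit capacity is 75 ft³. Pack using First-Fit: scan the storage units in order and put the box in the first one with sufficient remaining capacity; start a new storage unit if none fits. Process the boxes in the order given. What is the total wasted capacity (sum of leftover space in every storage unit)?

37 ft³ → storage unit 1 (remaining 38 ft³)
20 ft³ → storage unit 1 (remaining 18 ft³)
27 ft³ → storage unit 2 (remaining 48 ft³)
72 ft³ → storage unit 3 (remaining 3 ft³)
13 ft³ → storage unit 1 (remaining 5 ft³)
41 ft³ → storage unit 2 (remaining 7 ft³)
40 ft³ → storage unit 4 (remaining 35 ft³)
44 ft³ → storage unit 5 (remaining 31 ft³)
69 ft³ → storage unit 6 (remaining 6 ft³)
57 ft³ → storage unit 7 (remaining 18 ft³)
20 ft³ → storage unit 4 (remaining 15 ft³)
74 ft³ → storage unit 8 (remaining 1 ft³)
8 storage units × 75 ft³ = 600 ft³; used 514 ft³; unused 86 ft³.

86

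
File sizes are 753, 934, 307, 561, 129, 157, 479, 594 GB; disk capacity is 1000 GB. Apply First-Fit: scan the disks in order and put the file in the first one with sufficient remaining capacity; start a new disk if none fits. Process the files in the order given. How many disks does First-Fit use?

5

Put 753 GB in disk 1; 247 GB remain.
Put 934 GB in disk 2; 66 GB remain.
Put 307 GB in disk 3; 693 GB remain.
Put 561 GB in disk 3; 132 GB remain.
Put 129 GB in disk 1; 118 GB remain.
Put 157 GB in disk 4; 843 GB remain.
Put 479 GB in disk 4; 364 GB remain.
Put 594 GB in disk 5; 406 GB remain.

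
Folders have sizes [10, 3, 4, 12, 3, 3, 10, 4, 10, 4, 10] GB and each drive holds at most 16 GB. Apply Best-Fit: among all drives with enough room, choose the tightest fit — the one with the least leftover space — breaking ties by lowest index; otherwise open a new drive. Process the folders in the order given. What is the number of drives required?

drive 1: place 10 GB, 6 GB left
drive 1: place 3 GB, 3 GB left
drive 2: place 4 GB, 12 GB left
drive 2: place 12 GB, 0 GB left
drive 1: place 3 GB, 0 GB left
drive 3: place 3 GB, 13 GB left
drive 3: place 10 GB, 3 GB left
drive 4: place 4 GB, 12 GB left
drive 4: place 10 GB, 2 GB left
drive 5: place 4 GB, 12 GB left
drive 5: place 10 GB, 2 GB left
Final drives: [10,3,3] [4,12] [3,10] [4,10] [4,10].

5 drives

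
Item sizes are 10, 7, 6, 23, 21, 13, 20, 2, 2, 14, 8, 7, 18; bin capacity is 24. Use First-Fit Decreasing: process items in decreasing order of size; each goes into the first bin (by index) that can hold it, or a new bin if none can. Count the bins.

Sorted descending: 23, 21, 20, 18, 14, 13, 10, 8, 7, 7, 6, 2, 2.
Put 23 in bin 1; 1 remain.
Put 21 in bin 2; 3 remain.
Put 20 in bin 3; 4 remain.
Put 18 in bin 4; 6 remain.
Put 14 in bin 5; 10 remain.
Put 13 in bin 6; 11 remain.
Put 10 in bin 5; 0 remain.
Put 8 in bin 6; 3 remain.
Put 7 in bin 7; 17 remain.
Put 7 in bin 7; 10 remain.
Put 6 in bin 4; 0 remain.
Put 2 in bin 2; 1 remain.
Put 2 in bin 3; 2 remain.

7 bins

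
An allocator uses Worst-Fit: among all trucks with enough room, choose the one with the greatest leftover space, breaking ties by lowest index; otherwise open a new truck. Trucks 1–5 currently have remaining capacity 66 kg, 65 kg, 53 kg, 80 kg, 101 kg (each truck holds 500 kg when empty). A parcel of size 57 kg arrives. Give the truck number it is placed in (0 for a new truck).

5

Trucks with room: truck 1 (66 kg), truck 2 (65 kg), truck 4 (80 kg), truck 5 (101 kg).
Most room is truck 5 with 101 kg free.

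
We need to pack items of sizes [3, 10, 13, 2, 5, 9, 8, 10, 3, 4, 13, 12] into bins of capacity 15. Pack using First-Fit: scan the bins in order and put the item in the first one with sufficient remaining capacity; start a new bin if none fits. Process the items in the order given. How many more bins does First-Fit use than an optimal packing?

0

First-Fit: [3,10,2] [13] [5,9] [8,3,4] [10] [13] [12] → 7 bins.
Total size 92; any packing needs at least ⌈92/15⌉ = 7 bins.
So 7 is already optimal.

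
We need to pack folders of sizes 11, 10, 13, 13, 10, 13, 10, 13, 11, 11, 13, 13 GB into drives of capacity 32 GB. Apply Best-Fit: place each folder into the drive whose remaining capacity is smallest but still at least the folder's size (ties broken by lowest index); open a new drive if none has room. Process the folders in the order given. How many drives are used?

11 GB → drive 1 (remaining 21 GB)
10 GB → drive 1 (remaining 11 GB)
13 GB → drive 2 (remaining 19 GB)
13 GB → drive 2 (remaining 6 GB)
10 GB → drive 1 (remaining 1 GB)
13 GB → drive 3 (remaining 19 GB)
10 GB → drive 3 (remaining 9 GB)
13 GB → drive 4 (remaining 19 GB)
11 GB → drive 4 (remaining 8 GB)
11 GB → drive 5 (remaining 21 GB)
13 GB → drive 5 (remaining 8 GB)
13 GB → drive 6 (remaining 19 GB)

6 drives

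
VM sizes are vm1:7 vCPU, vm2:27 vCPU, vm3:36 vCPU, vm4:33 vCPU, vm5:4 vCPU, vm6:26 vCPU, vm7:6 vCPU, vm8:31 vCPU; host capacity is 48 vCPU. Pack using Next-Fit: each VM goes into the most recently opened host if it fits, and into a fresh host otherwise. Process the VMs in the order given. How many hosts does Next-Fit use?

Put vm1 (7 vCPU) in host 1; 41 vCPU remain.
Put vm2 (27 vCPU) in host 1; 14 vCPU remain.
Put vm3 (36 vCPU) in host 2; 12 vCPU remain.
Put vm4 (33 vCPU) in host 3; 15 vCPU remain.
Put vm5 (4 vCPU) in host 3; 11 vCPU remain.
Put vm6 (26 vCPU) in host 4; 22 vCPU remain.
Put vm7 (6 vCPU) in host 4; 16 vCPU remain.
Put vm8 (31 vCPU) in host 5; 17 vCPU remain.

5 hosts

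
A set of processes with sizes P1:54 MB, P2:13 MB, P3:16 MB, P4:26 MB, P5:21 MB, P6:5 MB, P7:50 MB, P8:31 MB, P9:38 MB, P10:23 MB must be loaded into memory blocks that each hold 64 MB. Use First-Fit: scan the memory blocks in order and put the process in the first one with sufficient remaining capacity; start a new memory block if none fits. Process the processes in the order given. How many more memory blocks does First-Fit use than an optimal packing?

0

First-Fit: [54,5] [13,16,26] [21,31] [50] [38,23] → 5 memory blocks.
Total size 277 MB; any packing needs at least ⌈277/64⌉ = 5 memory blocks.
So 5 is already optimal.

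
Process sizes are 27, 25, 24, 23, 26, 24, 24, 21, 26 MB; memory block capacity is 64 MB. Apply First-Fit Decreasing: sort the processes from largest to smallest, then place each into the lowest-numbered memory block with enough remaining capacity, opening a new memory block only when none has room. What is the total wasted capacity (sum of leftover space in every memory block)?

Sorted descending: 27, 26, 26, 25, 24, 24, 24, 23, 21.
Put 27 MB in memory block 1; 37 MB remain.
Put 26 MB in memory block 1; 11 MB remain.
Put 26 MB in memory block 2; 38 MB remain.
Put 25 MB in memory block 2; 13 MB remain.
Put 24 MB in memory block 3; 40 MB remain.
Put 24 MB in memory block 3; 16 MB remain.
Put 24 MB in memory block 4; 40 MB remain.
Put 23 MB in memory block 4; 17 MB remain.
Put 21 MB in memory block 5; 43 MB remain.
5 memory blocks × 64 MB = 320 MB; used 220 MB; unused 100 MB.

100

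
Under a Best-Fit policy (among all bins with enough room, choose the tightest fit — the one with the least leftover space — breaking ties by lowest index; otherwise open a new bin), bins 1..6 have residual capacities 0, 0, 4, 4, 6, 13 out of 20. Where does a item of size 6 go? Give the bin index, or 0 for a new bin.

5

Bins with room: bin 5 (6), bin 6 (13).
Tightest fit is bin 5 with 6 free.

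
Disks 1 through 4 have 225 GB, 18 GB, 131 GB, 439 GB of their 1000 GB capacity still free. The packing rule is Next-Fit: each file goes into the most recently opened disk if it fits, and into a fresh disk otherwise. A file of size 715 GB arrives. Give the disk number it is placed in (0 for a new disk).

Next-Fit only looks at disk 4, which has 439 GB free.
715 GB does not fit, so a new disk is opened.

0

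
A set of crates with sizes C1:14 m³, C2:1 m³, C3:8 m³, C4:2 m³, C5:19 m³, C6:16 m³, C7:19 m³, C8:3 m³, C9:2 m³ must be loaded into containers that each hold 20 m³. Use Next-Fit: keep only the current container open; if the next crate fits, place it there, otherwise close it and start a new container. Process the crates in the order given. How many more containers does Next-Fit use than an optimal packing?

Next-Fit: [14,1] [8,2] [19] [16] [19] [3,2] → 6 containers.
Total size 84 m³; any packing needs at least ⌈84/20⌉ = 5 containers.
An optimal packing achieves that bound: [19,1] [19] [16,3] [14,2,2] [8] → 5 containers.
Excess: 6 − 5 = 1.

1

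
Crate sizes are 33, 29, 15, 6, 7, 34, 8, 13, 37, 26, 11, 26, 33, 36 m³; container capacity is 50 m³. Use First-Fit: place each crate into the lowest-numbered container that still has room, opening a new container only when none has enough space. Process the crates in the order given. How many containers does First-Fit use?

8 containers

Put 33 m³ in container 1; 17 m³ remain.
Put 29 m³ in container 2; 21 m³ remain.
Put 15 m³ in container 1; 2 m³ remain.
Put 6 m³ in container 2; 15 m³ remain.
Put 7 m³ in container 2; 8 m³ remain.
Put 34 m³ in container 3; 16 m³ remain.
Put 8 m³ in container 2; 0 m³ remain.
Put 13 m³ in container 3; 3 m³ remain.
Put 37 m³ in container 4; 13 m³ remain.
Put 26 m³ in container 5; 24 m³ remain.
Put 11 m³ in container 4; 2 m³ remain.
Put 26 m³ in container 6; 24 m³ remain.
Put 33 m³ in container 7; 17 m³ remain.
Put 36 m³ in container 8; 14 m³ remain.
Final containers: [33,15] [29,6,7,8] [34,13] [37,11] [26] [26] [33] [36].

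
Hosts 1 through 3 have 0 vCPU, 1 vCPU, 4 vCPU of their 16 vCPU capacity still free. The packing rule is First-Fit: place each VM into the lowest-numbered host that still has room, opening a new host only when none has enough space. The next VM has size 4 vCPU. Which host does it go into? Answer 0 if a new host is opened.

Hosts with room: host 3 (4 vCPU).
The first with room is host 3.

3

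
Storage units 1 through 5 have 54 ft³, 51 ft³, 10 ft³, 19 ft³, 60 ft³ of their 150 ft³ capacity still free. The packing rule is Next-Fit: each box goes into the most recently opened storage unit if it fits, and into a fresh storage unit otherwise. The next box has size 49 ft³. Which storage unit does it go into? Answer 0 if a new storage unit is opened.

Next-Fit only looks at storage unit 5, which has 60 ft³ free.
49 ft³ fits there.

5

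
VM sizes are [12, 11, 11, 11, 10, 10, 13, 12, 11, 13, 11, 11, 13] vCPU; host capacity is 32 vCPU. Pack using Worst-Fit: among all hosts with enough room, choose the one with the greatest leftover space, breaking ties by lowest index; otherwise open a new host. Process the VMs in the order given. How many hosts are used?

6 hosts

host 1: place 12 vCPU, 20 vCPU left
host 1: place 11 vCPU, 9 vCPU left
host 2: place 11 vCPU, 21 vCPU left
host 2: place 11 vCPU, 10 vCPU left
host 2: place 10 vCPU, 0 vCPU left
host 3: place 10 vCPU, 22 vCPU left
host 3: place 13 vCPU, 9 vCPU left
host 4: place 12 vCPU, 20 vCPU left
host 4: place 11 vCPU, 9 vCPU left
host 5: place 13 vCPU, 19 vCPU left
host 5: place 11 vCPU, 8 vCPU left
host 6: place 11 vCPU, 21 vCPU left
host 6: place 13 vCPU, 8 vCPU left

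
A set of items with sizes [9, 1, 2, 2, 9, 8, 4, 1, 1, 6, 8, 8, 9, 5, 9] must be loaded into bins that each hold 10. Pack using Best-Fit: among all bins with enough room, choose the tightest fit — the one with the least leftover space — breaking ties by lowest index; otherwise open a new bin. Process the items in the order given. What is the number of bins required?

Put 9 in bin 1; 1 remain.
Put 1 in bin 1; 0 remain.
Put 2 in bin 2; 8 remain.
Put 2 in bin 2; 6 remain.
Put 9 in bin 3; 1 remain.
Put 8 in bin 4; 2 remain.
Put 4 in bin 2; 2 remain.
Put 1 in bin 3; 0 remain.
Put 1 in bin 2; 1 remain.
Put 6 in bin 5; 4 remain.
Put 8 in bin 6; 2 remain.
Put 8 in bin 7; 2 remain.
Put 9 in bin 8; 1 remain.
Put 5 in bin 9; 5 remain.
Put 9 in bin 10; 1 remain.

10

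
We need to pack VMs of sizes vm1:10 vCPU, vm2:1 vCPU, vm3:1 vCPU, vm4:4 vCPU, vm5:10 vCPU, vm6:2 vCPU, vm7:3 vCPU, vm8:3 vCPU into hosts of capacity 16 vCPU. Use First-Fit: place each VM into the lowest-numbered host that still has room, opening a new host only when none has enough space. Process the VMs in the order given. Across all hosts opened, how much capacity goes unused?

14

host 1: place vm1 (10 vCPU), 6 vCPU left
host 1: place vm2 (1 vCPU), 5 vCPU left
host 1: place vm3 (1 vCPU), 4 vCPU left
host 1: place vm4 (4 vCPU), 0 vCPU left
host 2: place vm5 (10 vCPU), 6 vCPU left
host 2: place vm6 (2 vCPU), 4 vCPU left
host 2: place vm7 (3 vCPU), 1 vCPU left
host 3: place vm8 (3 vCPU), 13 vCPU left
3 hosts × 16 vCPU = 48 vCPU; used 34 vCPU; unused 14 vCPU.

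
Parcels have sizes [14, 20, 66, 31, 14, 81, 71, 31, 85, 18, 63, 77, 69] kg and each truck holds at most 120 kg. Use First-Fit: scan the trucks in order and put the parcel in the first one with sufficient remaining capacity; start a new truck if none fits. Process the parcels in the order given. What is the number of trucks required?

7 trucks

14 kg → truck 1 (remaining 106 kg)
20 kg → truck 1 (remaining 86 kg)
66 kg → truck 1 (remaining 20 kg)
31 kg → truck 2 (remaining 89 kg)
14 kg → truck 1 (remaining 6 kg)
81 kg → truck 2 (remaining 8 kg)
71 kg → truck 3 (remaining 49 kg)
31 kg → truck 3 (remaining 18 kg)
85 kg → truck 4 (remaining 35 kg)
18 kg → truck 3 (remaining 0 kg)
63 kg → truck 5 (remaining 57 kg)
77 kg → truck 6 (remaining 43 kg)
69 kg → truck 7 (remaining 51 kg)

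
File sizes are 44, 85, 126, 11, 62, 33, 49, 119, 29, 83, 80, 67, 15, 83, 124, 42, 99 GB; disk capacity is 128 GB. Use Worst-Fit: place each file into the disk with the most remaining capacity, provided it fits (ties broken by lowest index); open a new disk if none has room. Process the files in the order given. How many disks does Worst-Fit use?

Put 44 GB in disk 1; 84 GB remain.
Put 85 GB in disk 2; 43 GB remain.
Put 126 GB in disk 3; 2 GB remain.
Put 11 GB in disk 1; 73 GB remain.
Put 62 GB in disk 1; 11 GB remain.
Put 33 GB in disk 2; 10 GB remain.
Put 49 GB in disk 4; 79 GB remain.
Put 119 GB in disk 5; 9 GB remain.
Put 29 GB in disk 4; 50 GB remain.
Put 83 GB in disk 6; 45 GB remain.
Put 80 GB in disk 7; 48 GB remain.
Put 67 GB in disk 8; 61 GB remain.
Put 15 GB in disk 8; 46 GB remain.
Put 83 GB in disk 9; 45 GB remain.
Put 124 GB in disk 10; 4 GB remain.
Put 42 GB in disk 4; 8 GB remain.
Put 99 GB in disk 11; 29 GB remain.
Final disks: [44,11,62] [85,33] [126] [49,29,42] [119] [83] [80] [67,15] [83] [124] [99].

11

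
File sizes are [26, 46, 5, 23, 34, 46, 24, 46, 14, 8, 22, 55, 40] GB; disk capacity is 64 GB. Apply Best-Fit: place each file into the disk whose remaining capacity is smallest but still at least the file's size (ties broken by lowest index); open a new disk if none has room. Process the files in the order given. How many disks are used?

7 disks

26 GB → disk 1 (remaining 38 GB)
46 GB → disk 2 (remaining 18 GB)
5 GB → disk 2 (remaining 13 GB)
23 GB → disk 1 (remaining 15 GB)
34 GB → disk 3 (remaining 30 GB)
46 GB → disk 4 (remaining 18 GB)
24 GB → disk 3 (remaining 6 GB)
46 GB → disk 5 (remaining 18 GB)
14 GB → disk 1 (remaining 1 GB)
8 GB → disk 2 (remaining 5 GB)
22 GB → disk 6 (remaining 42 GB)
55 GB → disk 7 (remaining 9 GB)
40 GB → disk 6 (remaining 2 GB)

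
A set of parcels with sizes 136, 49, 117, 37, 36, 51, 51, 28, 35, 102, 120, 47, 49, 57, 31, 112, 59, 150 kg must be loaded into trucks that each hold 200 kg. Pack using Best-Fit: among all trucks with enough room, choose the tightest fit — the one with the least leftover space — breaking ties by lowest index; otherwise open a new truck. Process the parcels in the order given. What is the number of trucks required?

Put 136 kg in truck 1; 64 kg remain.
Put 49 kg in truck 1; 15 kg remain.
Put 117 kg in truck 2; 83 kg remain.
Put 37 kg in truck 2; 46 kg remain.
Put 36 kg in truck 2; 10 kg remain.
Put 51 kg in truck 3; 149 kg remain.
Put 51 kg in truck 3; 98 kg remain.
Put 28 kg in truck 3; 70 kg remain.
Put 35 kg in truck 3; 35 kg remain.
Put 102 kg in truck 4; 98 kg remain.
Put 120 kg in truck 5; 80 kg remain.
Put 47 kg in truck 5; 33 kg remain.
Put 49 kg in truck 4; 49 kg remain.
Put 57 kg in truck 6; 143 kg remain.
Put 31 kg in truck 5; 2 kg remain.
Put 112 kg in truck 6; 31 kg remain.
Put 59 kg in truck 7; 141 kg remain.
Put 150 kg in truck 8; 50 kg remain.
Final trucks: [136,49] [117,37,36] [51,51,28,35] [102,49] [120,47,31] [57,112] [59] [150].

8 trucks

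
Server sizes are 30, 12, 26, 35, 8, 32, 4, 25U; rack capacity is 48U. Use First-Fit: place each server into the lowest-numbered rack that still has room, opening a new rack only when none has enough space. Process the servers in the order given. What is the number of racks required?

5

Put 30U in rack 1; 18U remain.
Put 12U in rack 1; 6U remain.
Put 26U in rack 2; 22U remain.
Put 35U in rack 3; 13U remain.
Put 8U in rack 2; 14U remain.
Put 32U in rack 4; 16U remain.
Put 4U in rack 1; 2U remain.
Put 25U in rack 5; 23U remain.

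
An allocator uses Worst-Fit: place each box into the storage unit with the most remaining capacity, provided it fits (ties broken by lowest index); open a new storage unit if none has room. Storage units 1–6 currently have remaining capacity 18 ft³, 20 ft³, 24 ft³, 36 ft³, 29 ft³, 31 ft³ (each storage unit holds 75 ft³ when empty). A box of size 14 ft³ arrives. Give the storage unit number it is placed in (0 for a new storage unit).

Storage units with room: storage unit 1 (18 ft³), storage unit 2 (20 ft³), storage unit 3 (24 ft³), storage unit 4 (36 ft³), storage unit 5 (29 ft³), storage unit 6 (31 ft³).
Most room is storage unit 4 with 36 ft³ free.

4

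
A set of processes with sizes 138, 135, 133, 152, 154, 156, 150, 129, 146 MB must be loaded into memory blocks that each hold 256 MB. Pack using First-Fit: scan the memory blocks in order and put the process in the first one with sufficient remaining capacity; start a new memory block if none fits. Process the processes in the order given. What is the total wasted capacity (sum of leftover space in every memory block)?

138 MB → memory block 1 (remaining 118 MB)
135 MB → memory block 2 (remaining 121 MB)
133 MB → memory block 3 (remaining 123 MB)
152 MB → memory block 4 (remaining 104 MB)
154 MB → memory block 5 (remaining 102 MB)
156 MB → memory block 6 (remaining 100 MB)
150 MB → memory block 7 (remaining 106 MB)
129 MB → memory block 8 (remaining 127 MB)
146 MB → memory block 9 (remaining 110 MB)
9 memory blocks × 256 MB = 2304 MB; used 1293 MB; unused 1011 MB.

1011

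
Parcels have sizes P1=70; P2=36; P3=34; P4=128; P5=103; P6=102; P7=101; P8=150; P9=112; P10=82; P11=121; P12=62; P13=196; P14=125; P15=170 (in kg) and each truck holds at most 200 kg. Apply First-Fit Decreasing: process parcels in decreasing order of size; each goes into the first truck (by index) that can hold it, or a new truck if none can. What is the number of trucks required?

Sorted descending: 196, 170, 150, 128, 125, 121, 112, 103, 102, 101, 82, 70, 62, 36, 34.
truck 1: place 196 kg, 4 kg left
truck 2: place 170 kg, 30 kg left
truck 3: place 150 kg, 50 kg left
truck 4: place 128 kg, 72 kg left
truck 5: place 125 kg, 75 kg left
truck 6: place 121 kg, 79 kg left
truck 7: place 112 kg, 88 kg left
truck 8: place 103 kg, 97 kg left
truck 9: place 102 kg, 98 kg left
truck 10: place 101 kg, 99 kg left
truck 7: place 82 kg, 6 kg left
truck 4: place 70 kg, 2 kg left
truck 5: place 62 kg, 13 kg left
truck 3: place 36 kg, 14 kg left
truck 6: place 34 kg, 45 kg left

10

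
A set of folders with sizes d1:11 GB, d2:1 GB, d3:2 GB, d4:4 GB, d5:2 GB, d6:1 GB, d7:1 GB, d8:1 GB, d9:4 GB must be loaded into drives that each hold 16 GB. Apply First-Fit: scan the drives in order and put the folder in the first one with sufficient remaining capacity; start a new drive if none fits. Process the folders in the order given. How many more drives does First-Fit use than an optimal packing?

First-Fit: [11,1,2,2] [4,1,1,1,4] → 2 drives.
Total size 27 GB; any packing needs at least ⌈27/16⌉ = 2 drives.
So 2 is already optimal.

0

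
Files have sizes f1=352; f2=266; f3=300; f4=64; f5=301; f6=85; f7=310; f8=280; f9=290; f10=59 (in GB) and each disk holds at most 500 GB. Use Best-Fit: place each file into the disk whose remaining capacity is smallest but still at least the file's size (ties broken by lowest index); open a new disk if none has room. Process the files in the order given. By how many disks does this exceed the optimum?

Best-Fit: [352,64,59] [266] [300] [301,85] [310] [280] [290] → 7 disks.
7 files exceed 250 GB (half the capacity), and no two of those can share a disk, so at least 7 disks are needed.
So 7 is already optimal.

0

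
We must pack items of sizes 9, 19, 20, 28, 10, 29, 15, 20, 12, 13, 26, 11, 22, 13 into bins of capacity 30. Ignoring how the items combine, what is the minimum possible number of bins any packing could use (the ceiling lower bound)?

9

Total size = 9 + 19 + 20 + 28 + 10 + 29 + 15 + 20 + 12 + 13 + 26 + 11 + 22 + 13 = 247.
⌈247 / 30⌉ = 9.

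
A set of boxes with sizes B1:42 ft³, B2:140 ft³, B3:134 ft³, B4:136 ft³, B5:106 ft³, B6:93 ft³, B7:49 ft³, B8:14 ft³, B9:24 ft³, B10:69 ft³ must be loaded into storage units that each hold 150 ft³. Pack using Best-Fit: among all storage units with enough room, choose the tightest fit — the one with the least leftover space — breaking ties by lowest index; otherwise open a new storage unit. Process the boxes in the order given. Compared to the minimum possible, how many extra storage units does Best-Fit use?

Best-Fit: [42,106] [140] [134] [136,14] [93,49] [24,69] → 6 storage units.
Total size 807 ft³; any packing needs at least ⌈807/150⌉ = 6 storage units.
So 6 is already optimal.

0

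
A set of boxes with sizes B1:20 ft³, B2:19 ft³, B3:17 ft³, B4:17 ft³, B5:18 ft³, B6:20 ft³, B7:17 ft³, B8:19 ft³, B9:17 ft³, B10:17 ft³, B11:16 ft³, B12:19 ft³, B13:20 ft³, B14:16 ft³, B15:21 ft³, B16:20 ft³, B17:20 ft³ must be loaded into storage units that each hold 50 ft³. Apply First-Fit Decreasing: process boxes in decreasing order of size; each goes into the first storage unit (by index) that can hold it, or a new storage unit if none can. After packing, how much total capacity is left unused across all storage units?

87

Sorted descending: 21, 20, 20, 20, 20, 20, 19, 19, 19, 18, 17, 17, 17, 17, 17, 16, 16.
Put 21 ft³ in storage unit 1; 29 ft³ remain.
Put 20 ft³ in storage unit 1; 9 ft³ remain.
Put 20 ft³ in storage unit 2; 30 ft³ remain.
Put 20 ft³ in storage unit 2; 10 ft³ remain.
Put 20 ft³ in storage unit 3; 30 ft³ remain.
Put 20 ft³ in storage unit 3; 10 ft³ remain.
Put 19 ft³ in storage unit 4; 31 ft³ remain.
Put 19 ft³ in storage unit 4; 12 ft³ remain.
Put 19 ft³ in storage unit 5; 31 ft³ remain.
Put 18 ft³ in storage unit 5; 13 ft³ remain.
Put 17 ft³ in storage unit 6; 33 ft³ remain.
Put 17 ft³ in storage unit 6; 16 ft³ remain.
Put 17 ft³ in storage unit 7; 33 ft³ remain.
Put 17 ft³ in storage unit 7; 16 ft³ remain.
Put 17 ft³ in storage unit 8; 33 ft³ remain.
Put 16 ft³ in storage unit 6; 0 ft³ remain.
Put 16 ft³ in storage unit 7; 0 ft³ remain.
8 storage units × 50 ft³ = 400 ft³; used 313 ft³; unused 87 ft³.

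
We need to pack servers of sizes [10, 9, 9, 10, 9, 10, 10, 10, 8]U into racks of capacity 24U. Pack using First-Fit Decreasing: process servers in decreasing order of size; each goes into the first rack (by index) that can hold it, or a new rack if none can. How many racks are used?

Sorted descending: 10, 10, 10, 10, 10, 9, 9, 9, 8.
10U → rack 1 (remaining 14U)
10U → rack 1 (remaining 4U)
10U → rack 2 (remaining 14U)
10U → rack 2 (remaining 4U)
10U → rack 3 (remaining 14U)
9U → rack 3 (remaining 5U)
9U → rack 4 (remaining 15U)
9U → rack 4 (remaining 6U)
8U → rack 5 (remaining 16U)
Final racks: [10,10] [10,10] [10,9] [9,9] [8].

5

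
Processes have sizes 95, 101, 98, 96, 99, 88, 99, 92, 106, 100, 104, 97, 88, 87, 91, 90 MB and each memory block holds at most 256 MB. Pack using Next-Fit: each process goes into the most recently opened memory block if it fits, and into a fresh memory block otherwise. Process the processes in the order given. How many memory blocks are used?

8 memory blocks

Put 95 MB in memory block 1; 161 MB remain.
Put 101 MB in memory block 1; 60 MB remain.
Put 98 MB in memory block 2; 158 MB remain.
Put 96 MB in memory block 2; 62 MB remain.
Put 99 MB in memory block 3; 157 MB remain.
Put 88 MB in memory block 3; 69 MB remain.
Put 99 MB in memory block 4; 157 MB remain.
Put 92 MB in memory block 4; 65 MB remain.
Put 106 MB in memory block 5; 150 MB remain.
Put 100 MB in memory block 5; 50 MB remain.
Put 104 MB in memory block 6; 152 MB remain.
Put 97 MB in memory block 6; 55 MB remain.
Put 88 MB in memory block 7; 168 MB remain.
Put 87 MB in memory block 7; 81 MB remain.
Put 91 MB in memory block 8; 165 MB remain.
Put 90 MB in memory block 8; 75 MB remain.
Final memory blocks: [95,101] [98,96] [99,88] [99,92] [106,100] [104,97] [88,87] [91,90].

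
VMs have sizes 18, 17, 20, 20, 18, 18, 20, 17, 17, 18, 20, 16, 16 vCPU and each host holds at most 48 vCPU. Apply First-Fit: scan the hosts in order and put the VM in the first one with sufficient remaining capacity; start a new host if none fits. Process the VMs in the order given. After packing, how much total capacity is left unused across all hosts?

101

host 1: place 18 vCPU, 30 vCPU left
host 1: place 17 vCPU, 13 vCPU left
host 2: place 20 vCPU, 28 vCPU left
host 2: place 20 vCPU, 8 vCPU left
host 3: place 18 vCPU, 30 vCPU left
host 3: place 18 vCPU, 12 vCPU left
host 4: place 20 vCPU, 28 vCPU left
host 4: place 17 vCPU, 11 vCPU left
host 5: place 17 vCPU, 31 vCPU left
host 5: place 18 vCPU, 13 vCPU left
host 6: place 20 vCPU, 28 vCPU left
host 6: place 16 vCPU, 12 vCPU left
host 7: place 16 vCPU, 32 vCPU left
7 hosts × 48 vCPU = 336 vCPU; used 235 vCPU; unused 101 vCPU.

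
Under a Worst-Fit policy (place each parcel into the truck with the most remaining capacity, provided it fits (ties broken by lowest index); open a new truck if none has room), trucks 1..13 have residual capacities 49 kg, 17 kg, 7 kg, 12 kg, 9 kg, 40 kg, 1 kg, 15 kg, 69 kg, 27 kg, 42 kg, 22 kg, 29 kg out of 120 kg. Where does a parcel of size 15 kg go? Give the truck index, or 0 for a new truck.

Trucks with room: truck 1 (49 kg), truck 2 (17 kg), truck 6 (40 kg), truck 8 (15 kg), truck 9 (69 kg), truck 10 (27 kg), truck 11 (42 kg), truck 12 (22 kg), truck 13 (29 kg).
Most room is truck 9 with 69 kg free.

9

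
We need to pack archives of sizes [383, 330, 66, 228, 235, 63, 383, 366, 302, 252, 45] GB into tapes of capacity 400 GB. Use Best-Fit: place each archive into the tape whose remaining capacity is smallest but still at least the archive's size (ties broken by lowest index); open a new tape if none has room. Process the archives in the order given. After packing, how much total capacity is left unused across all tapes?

547

Put 383 GB in tape 1; 17 GB remain.
Put 330 GB in tape 2; 70 GB remain.
Put 66 GB in tape 2; 4 GB remain.
Put 228 GB in tape 3; 172 GB remain.
Put 235 GB in tape 4; 165 GB remain.
Put 63 GB in tape 4; 102 GB remain.
Put 383 GB in tape 5; 17 GB remain.
Put 366 GB in tape 6; 34 GB remain.
Put 302 GB in tape 7; 98 GB remain.
Put 252 GB in tape 8; 148 GB remain.
Put 45 GB in tape 7; 53 GB remain.
8 tapes × 400 GB = 3200 GB; used 2653 GB; unused 547 GB.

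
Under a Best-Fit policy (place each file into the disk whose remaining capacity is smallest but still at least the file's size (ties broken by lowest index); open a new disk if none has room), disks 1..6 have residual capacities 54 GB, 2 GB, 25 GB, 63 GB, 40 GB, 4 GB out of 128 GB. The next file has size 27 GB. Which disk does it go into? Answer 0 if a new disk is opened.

5

Disks with room: disk 1 (54 GB), disk 4 (63 GB), disk 5 (40 GB).
Tightest fit is disk 5 with 40 GB free.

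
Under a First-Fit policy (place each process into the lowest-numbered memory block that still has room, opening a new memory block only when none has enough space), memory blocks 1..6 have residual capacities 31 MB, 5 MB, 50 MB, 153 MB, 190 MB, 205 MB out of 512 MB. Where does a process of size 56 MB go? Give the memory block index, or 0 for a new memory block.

4

Memory blocks with room: memory block 4 (153 MB), memory block 5 (190 MB), memory block 6 (205 MB).
The first with room is memory block 4.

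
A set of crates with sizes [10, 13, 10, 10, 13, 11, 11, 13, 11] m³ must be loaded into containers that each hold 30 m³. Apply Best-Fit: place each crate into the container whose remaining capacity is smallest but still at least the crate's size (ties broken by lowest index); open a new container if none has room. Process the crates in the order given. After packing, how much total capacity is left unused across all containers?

container 1: place 10 m³, 20 m³ left
container 1: place 13 m³, 7 m³ left
container 2: place 10 m³, 20 m³ left
container 2: place 10 m³, 10 m³ left
container 3: place 13 m³, 17 m³ left
container 3: place 11 m³, 6 m³ left
container 4: place 11 m³, 19 m³ left
container 4: place 13 m³, 6 m³ left
container 5: place 11 m³, 19 m³ left
5 containers × 30 m³ = 150 m³; used 102 m³; unused 48 m³.

48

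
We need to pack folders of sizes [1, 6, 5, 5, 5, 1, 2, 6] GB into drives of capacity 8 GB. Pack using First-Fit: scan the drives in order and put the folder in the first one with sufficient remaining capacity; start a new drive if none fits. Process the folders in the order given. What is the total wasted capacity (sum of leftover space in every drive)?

9

Put 1 GB in drive 1; 7 GB remain.
Put 6 GB in drive 1; 1 GB remain.
Put 5 GB in drive 2; 3 GB remain.
Put 5 GB in drive 3; 3 GB remain.
Put 5 GB in drive 4; 3 GB remain.
Put 1 GB in drive 1; 0 GB remain.
Put 2 GB in drive 2; 1 GB remain.
Put 6 GB in drive 5; 2 GB remain.
5 drives × 8 GB = 40 GB; used 31 GB; unused 9 GB.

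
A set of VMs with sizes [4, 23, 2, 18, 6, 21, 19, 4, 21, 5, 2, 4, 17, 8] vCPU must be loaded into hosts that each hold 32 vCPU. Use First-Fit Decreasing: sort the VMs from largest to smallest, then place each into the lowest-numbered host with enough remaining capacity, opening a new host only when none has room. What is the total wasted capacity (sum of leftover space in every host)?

38

Sorted descending: 23, 21, 21, 19, 18, 17, 8, 6, 5, 4, 4, 4, 2, 2.
Put 23 vCPU in host 1; 9 vCPU remain.
Put 21 vCPU in host 2; 11 vCPU remain.
Put 21 vCPU in host 3; 11 vCPU remain.
Put 19 vCPU in host 4; 13 vCPU remain.
Put 18 vCPU in host 5; 14 vCPU remain.
Put 17 vCPU in host 6; 15 vCPU remain.
Put 8 vCPU in host 1; 1 vCPU remain.
Put 6 vCPU in host 2; 5 vCPU remain.
Put 5 vCPU in host 2; 0 vCPU remain.
Put 4 vCPU in host 3; 7 vCPU remain.
Put 4 vCPU in host 3; 3 vCPU remain.
Put 4 vCPU in host 4; 9 vCPU remain.
Put 2 vCPU in host 3; 1 vCPU remain.
Put 2 vCPU in host 4; 7 vCPU remain.
6 hosts × 32 vCPU = 192 vCPU; used 154 vCPU; unused 38 vCPU.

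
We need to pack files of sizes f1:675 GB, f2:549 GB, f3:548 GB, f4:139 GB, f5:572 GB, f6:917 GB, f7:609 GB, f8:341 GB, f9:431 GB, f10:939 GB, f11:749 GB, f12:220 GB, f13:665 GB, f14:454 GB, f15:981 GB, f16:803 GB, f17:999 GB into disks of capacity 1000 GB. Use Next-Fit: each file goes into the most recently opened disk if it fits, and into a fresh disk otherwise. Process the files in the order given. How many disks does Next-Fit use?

14

disk 1: place f1 (675 GB), 325 GB left
disk 2: place f2 (549 GB), 451 GB left
disk 3: place f3 (548 GB), 452 GB left
disk 3: place f4 (139 GB), 313 GB left
disk 4: place f5 (572 GB), 428 GB left
disk 5: place f6 (917 GB), 83 GB left
disk 6: place f7 (609 GB), 391 GB left
disk 6: place f8 (341 GB), 50 GB left
disk 7: place f9 (431 GB), 569 GB left
disk 8: place f10 (939 GB), 61 GB left
disk 9: place f11 (749 GB), 251 GB left
disk 9: place f12 (220 GB), 31 GB left
disk 10: place f13 (665 GB), 335 GB left
disk 11: place f14 (454 GB), 546 GB left
disk 12: place f15 (981 GB), 19 GB left
disk 13: place f16 (803 GB), 197 GB left
disk 14: place f17 (999 GB), 1 GB left
Final disks: [675] [549] [548,139] [572] [917] [609,341] [431] [939] [749,220] [665] [454] [981] [803] [999].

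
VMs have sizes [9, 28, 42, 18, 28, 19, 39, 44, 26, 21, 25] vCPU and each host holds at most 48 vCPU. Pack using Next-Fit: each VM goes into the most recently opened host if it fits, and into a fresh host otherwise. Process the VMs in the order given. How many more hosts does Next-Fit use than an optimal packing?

Next-Fit: [9,28] [42] [18,28] [19] [39] [44] [26,21] [25] → 8 hosts.
Total size 299 vCPU; any packing needs at least ⌈299/48⌉ = 7 hosts.
An optimal packing achieves that bound: [44] [42] [39,9] [28,19] [28,18] [26,21] [25] → 7 hosts.
Excess: 8 − 7 = 1.

1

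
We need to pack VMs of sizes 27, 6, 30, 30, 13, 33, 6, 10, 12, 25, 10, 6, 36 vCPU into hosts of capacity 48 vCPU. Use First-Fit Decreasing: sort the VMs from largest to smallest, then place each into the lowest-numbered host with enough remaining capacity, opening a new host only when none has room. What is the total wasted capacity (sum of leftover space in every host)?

Sorted descending: 36, 33, 30, 30, 27, 25, 13, 12, 10, 10, 6, 6, 6.
host 1: place 36 vCPU, 12 vCPU left
host 2: place 33 vCPU, 15 vCPU left
host 3: place 30 vCPU, 18 vCPU left
host 4: place 30 vCPU, 18 vCPU left
host 5: place 27 vCPU, 21 vCPU left
host 6: place 25 vCPU, 23 vCPU left
host 2: place 13 vCPU, 2 vCPU left
host 1: place 12 vCPU, 0 vCPU left
host 3: place 10 vCPU, 8 vCPU left
host 4: place 10 vCPU, 8 vCPU left
host 3: place 6 vCPU, 2 vCPU left
host 4: place 6 vCPU, 2 vCPU left
host 5: place 6 vCPU, 15 vCPU left
6 hosts × 48 vCPU = 288 vCPU; used 244 vCPU; unused 44 vCPU.

44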